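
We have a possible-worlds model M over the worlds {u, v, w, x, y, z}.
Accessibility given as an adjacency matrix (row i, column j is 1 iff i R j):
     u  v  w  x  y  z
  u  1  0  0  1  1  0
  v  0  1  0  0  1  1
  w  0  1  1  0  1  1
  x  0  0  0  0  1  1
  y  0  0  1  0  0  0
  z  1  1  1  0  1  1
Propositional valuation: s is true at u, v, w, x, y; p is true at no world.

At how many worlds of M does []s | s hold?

Recall that []ψ holds at a world iff ψ holds at every accessible world, and <>ψ holds iff ψ holds at some accessible world.
Let φ = []s | s. Evaluate φ at each world:
  u (successors {u, x, y}): φ is true.
  v (successors {v, y, z}): φ is true.
  w (successors {v, w, y, z}): φ is true.
  x (successors {y, z}): φ is true.
  y (successors {w}): φ is true.
  z (successors {u, v, w, y, z}): φ is false.
For instance, at w:
  At w: []s is false, s is true, so []s | s is true.
    At w: []s requires s at every successor {v, w, y, z}.
      s fails at z, so []s is false at w.
Satisfying worlds: {u, v, w, x, y}

5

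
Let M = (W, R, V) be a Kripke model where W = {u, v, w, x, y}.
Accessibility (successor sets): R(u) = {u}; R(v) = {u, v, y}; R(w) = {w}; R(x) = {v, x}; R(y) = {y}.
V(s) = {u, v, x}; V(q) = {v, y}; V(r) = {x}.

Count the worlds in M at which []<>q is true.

Recall that []ψ holds at a world iff ψ holds at every accessible world, and <>ψ holds iff ψ holds at some accessible world.
Let φ = []<>q. Evaluate φ at each world:
  u (successors {u}): φ is false.
  v (successors {u, v, y}): φ is false.
  w (successors {w}): φ is false.
  x (successors {v, x}): φ is true.
  y (successors {y}): φ is true.
For instance, at w:
  At w: []<>q requires <>q at every successor {w}.
    <>q fails at w, so []<>q is false at w.
      At w: <>q requires q at some successor in {w}.
        At w: q is false.
      So <>q is false at w.
Satisfying worlds: {x, y}

2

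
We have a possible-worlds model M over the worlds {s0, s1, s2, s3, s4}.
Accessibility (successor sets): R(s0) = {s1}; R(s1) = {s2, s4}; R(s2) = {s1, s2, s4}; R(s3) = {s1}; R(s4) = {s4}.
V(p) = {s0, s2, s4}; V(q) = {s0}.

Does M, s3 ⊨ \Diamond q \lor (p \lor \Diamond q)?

No

At s3: \Diamond q is false, p \lor \Diamond q is false, so \Diamond q \lor (p \lor \Diamond q) is false.
  At s3: \Diamond q requires q at some successor in {s1}.
    At s1: q is false.
  So \Diamond q is false at s3.
  At s3: p is false, \Diamond q is false, so p \lor \Diamond q is false.
    At s3: \Diamond q requires q at some successor in {s1}.
      At s1: q is false.
    So \Diamond q is false at s3.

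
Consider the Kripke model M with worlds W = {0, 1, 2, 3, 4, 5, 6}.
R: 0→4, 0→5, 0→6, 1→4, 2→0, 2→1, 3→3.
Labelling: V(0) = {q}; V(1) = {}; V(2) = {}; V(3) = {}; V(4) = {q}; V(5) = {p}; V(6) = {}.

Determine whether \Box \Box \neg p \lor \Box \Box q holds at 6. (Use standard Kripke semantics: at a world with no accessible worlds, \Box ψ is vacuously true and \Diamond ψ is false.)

At 6: \Box \Box \neg p is true, \Box \Box q is true, so \Box \Box \neg p \lor \Box \Box q is true.
  At 6: no accessible worlds, so \Box \Box \neg p holds vacuously.
  At 6: no accessible worlds, so \Box \Box q holds vacuously.

Yes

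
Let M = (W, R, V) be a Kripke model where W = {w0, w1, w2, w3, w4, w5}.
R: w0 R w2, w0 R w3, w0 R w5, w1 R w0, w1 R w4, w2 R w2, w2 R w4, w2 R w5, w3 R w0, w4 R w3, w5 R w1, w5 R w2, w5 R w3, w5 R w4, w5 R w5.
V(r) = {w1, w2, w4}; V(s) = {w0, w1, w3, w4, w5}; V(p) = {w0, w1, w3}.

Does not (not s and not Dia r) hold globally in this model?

Yes

Let φ = not (not s and not Dia r). Evaluate φ at each world:
  w0 (successors {w2, w3, w5}): φ is true.
  w1 (successors {w0, w4}): φ is true.
  w2 (successors {w2, w4, w5}): φ is true.
  w3 (successors {w0}): φ is true.
  w4 (successors {w3}): φ is true.
  w5 (successors {w1, w2, w3, w4, w5}): φ is true.
For instance, at w0:
  At w0: not s and not Dia r is false, so not (not s and not Dia r) is true.
    At w0: not s is false, not Dia r is false, so not s and not Dia r is false.
      At w0: Dia r is true, so not Dia r is false.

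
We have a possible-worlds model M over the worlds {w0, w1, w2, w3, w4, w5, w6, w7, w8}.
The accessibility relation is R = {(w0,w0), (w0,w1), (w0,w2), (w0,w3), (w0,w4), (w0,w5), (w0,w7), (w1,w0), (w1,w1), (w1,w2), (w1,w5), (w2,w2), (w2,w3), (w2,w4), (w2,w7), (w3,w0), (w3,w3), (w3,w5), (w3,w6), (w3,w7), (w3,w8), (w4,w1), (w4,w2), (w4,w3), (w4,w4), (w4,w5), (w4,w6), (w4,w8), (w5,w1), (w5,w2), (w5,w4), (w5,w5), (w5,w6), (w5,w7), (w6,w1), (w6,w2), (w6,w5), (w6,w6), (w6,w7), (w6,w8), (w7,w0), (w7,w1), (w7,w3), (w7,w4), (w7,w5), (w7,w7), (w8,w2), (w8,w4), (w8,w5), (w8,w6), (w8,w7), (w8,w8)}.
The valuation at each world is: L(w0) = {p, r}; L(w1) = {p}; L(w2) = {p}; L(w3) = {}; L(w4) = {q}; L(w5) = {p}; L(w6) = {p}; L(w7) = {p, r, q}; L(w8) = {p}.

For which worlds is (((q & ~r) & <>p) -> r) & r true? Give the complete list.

w0, w7

Let φ = (((q & ~r) & <>p) -> r) & r. Evaluate φ at each world:
  w0 (successors {w0, w1, w2, w3, w4, w5, w7}): φ is true.
  w1 (successors {w0, w1, w2, w5}): φ is false.
  w2 (successors {w2, w3, w4, w7}): φ is false.
  w3 (successors {w0, w3, w5, w6, w7, w8}): φ is false.
  w4 (successors {w1, w2, w3, w4, w5, w6, w8}): φ is false.
  w5 (successors {w1, w2, w4, w5, w6, w7}): φ is false.
  w6 (successors {w1, w2, w5, w6, w7, w8}): φ is false.
  w7 (successors {w0, w1, w3, w4, w5, w7}): φ is true.
  w8 (successors {w2, w4, w5, w6, w7, w8}): φ is false.
For instance, at w1:
  At w1: ((q & ~r) & <>p) -> r is true, r is false, so (((q & ~r) & <>p) -> r) & r is false.
    At w1: (q & ~r) & <>p is false, r is false, so ((q & ~r) & <>p) -> r is true.
      At w1: q & ~r is false, <>p is true, so (q & ~r) & <>p is false.
Satisfying worlds: {w0, w7}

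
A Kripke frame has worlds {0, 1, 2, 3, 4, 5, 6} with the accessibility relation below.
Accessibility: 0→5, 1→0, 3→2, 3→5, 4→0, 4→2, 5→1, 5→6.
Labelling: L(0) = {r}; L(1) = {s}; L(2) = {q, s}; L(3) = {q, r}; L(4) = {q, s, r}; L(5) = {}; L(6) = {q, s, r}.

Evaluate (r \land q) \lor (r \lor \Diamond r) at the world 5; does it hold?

Yes

At 5: r \land q is false, r \lor \Diamond r is true, so (r \land q) \lor (r \lor \Diamond r) is true.
  At 5: r is false, \Diamond r is true, so r \lor \Diamond r is true.
    At 5: \Diamond r requires r at some successor in {1, 6}.
      r holds at 6, so \Diamond r is true at 5.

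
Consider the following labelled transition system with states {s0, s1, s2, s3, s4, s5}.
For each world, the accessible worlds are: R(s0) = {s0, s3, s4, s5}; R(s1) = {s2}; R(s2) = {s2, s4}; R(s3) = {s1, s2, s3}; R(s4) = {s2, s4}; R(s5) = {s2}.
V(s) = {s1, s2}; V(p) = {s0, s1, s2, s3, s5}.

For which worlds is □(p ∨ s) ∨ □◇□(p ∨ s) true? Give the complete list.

s1, s3, s5

Recall that □ψ holds at a world iff ψ holds at every accessible world, and ◇ψ holds iff ψ holds at some accessible world.
Let φ = □(p ∨ s) ∨ □◇□(p ∨ s). Evaluate φ at each world:
  s0 (successors {s0, s3, s4, s5}): φ is false.
  s1 (successors {s2}): φ is true.
  s2 (successors {s2, s4}): φ is false.
  s3 (successors {s1, s2, s3}): φ is true.
  s4 (successors {s2, s4}): φ is false.
  s5 (successors {s2}): φ is true.
For instance, at s5:
  At s5: □(p ∨ s) is true, □◇□(p ∨ s) is false, so □(p ∨ s) ∨ □◇□(p ∨ s) is true.
    At s5: □(p ∨ s) requires p ∨ s at every successor {s2}.
      At s2: p ∨ s is true.
    So □(p ∨ s) is true at s5.
    At s5: □◇□(p ∨ s) requires ◇□(p ∨ s) at every successor {s2}.
      ◇□(p ∨ s) fails at s2, so □◇□(p ∨ s) is false at s5.
Satisfying worlds: {s1, s3, s5}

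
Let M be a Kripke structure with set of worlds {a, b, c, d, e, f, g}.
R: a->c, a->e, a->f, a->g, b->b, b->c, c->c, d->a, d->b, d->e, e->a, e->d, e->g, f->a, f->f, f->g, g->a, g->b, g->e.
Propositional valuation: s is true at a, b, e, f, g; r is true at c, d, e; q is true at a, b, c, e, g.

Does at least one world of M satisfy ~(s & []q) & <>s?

Yes

Let φ = ~(s & []q) & <>s. Evaluate φ at each world:
  a (successors {c, e, f, g}): φ is true.
  b (successors {b, c}): φ is false.
  c (successors {c}): φ is false.
  d (successors {a, b, e}): φ is true.
  e (successors {a, d, g}): φ is true.
  f (successors {a, f, g}): φ is true.
  g (successors {a, b, e}): φ is false.
Detail at a (witness):
  At a: ~(s & []q) is true, <>s is true, so ~(s & []q) & <>s is true.
    At a: s & []q is false, so ~(s & []q) is true.
      At a: s is true, []q is false, so s & []q is false.
    At a: <>s requires s at some successor in {c, e, f, g}.
      s holds at e, so <>s is true at a.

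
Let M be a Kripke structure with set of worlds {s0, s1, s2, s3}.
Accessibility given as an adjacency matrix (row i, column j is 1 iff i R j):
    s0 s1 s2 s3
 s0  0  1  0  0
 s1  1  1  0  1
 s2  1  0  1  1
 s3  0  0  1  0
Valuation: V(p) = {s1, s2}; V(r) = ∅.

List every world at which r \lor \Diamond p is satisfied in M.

s0, s1, s2, s3

Recall that \Diamond ψ holds at a world iff ψ holds at some accessible world.
Let φ = r \lor \Diamond p. Evaluate φ at each world:
  s0 (successors {s1}): φ is true.
  s1 (successors {s0, s1, s3}): φ is true.
  s2 (successors {s0, s2, s3}): φ is true.
  s3 (successors {s2}): φ is true.
For instance, at s1:
  At s1: r is false, \Diamond p is true, so r \lor \Diamond p is true.
    At s1: \Diamond p requires p at some successor in {s0, s1, s3}.
      p holds at s1, so \Diamond p is true at s1.
Satisfying worlds: {s0, s1, s2, s3}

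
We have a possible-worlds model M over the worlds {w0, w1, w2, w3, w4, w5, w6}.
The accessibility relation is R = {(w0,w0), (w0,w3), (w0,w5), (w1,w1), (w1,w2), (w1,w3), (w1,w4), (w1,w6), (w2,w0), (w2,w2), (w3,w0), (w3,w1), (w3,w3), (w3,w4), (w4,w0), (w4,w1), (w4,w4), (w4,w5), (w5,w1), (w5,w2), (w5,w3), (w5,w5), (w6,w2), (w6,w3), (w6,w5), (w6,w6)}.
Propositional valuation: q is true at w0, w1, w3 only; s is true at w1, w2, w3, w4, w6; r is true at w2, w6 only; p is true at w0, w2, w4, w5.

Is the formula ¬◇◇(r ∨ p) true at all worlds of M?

No

Let φ = ¬◇◇(r ∨ p). Evaluate φ at each world:
  w0 (successors {w0, w3, w5}): φ is false.
  w1 (successors {w1, w2, w3, w4, w6}): φ is false.
  w2 (successors {w0, w2}): φ is false.
  w3 (successors {w0, w1, w3, w4}): φ is false.
  w4 (successors {w0, w1, w4, w5}): φ is false.
  w5 (successors {w1, w2, w3, w5}): φ is false.
  w6 (successors {w2, w3, w5, w6}): φ is false.
Detail at w0 (counterexample):
  At w0: ◇◇(r ∨ p) is true, so ¬◇◇(r ∨ p) is false.
    At w0: ◇◇(r ∨ p) requires ◇(r ∨ p) at some successor in {w0, w3, w5}.
      ◇(r ∨ p) holds at w0, so ◇◇(r ∨ p) is true at w0.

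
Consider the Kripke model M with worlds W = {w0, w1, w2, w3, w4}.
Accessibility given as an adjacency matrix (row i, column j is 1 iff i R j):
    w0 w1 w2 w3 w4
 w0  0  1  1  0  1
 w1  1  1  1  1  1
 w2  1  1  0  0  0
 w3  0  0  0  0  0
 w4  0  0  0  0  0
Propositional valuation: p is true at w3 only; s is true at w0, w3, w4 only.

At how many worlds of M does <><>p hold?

3

Let φ = <><>p. Evaluate φ at each world:
  w0 (successors {w1, w2, w4}): φ is true.
  w1 (successors {w0, w1, w2, w3, w4}): φ is true.
  w2 (successors {w0, w1}): φ is true.
  w3 (successors ∅): φ is false.
  w4 (successors ∅): φ is false.
For instance, at w0:
  At w0: <><>p requires <>p at some successor in {w1, w2, w4}.
    <>p holds at w1, so <><>p is true at w0.
      At w1: <>p requires p at some successor in {w0, w1, w2, w3, w4}.
        p holds at w3, so <>p is true at w1.
Satisfying worlds: {w0, w1, w2}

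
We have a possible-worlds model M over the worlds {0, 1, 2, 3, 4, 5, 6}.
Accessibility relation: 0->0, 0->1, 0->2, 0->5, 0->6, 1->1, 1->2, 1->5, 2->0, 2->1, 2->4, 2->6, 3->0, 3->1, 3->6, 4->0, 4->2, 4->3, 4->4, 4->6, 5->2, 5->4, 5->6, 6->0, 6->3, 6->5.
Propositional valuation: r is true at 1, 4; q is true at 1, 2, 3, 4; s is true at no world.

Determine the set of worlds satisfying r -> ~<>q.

Recall that <>ψ holds at a world iff ψ holds at some accessible world.
Let φ = r -> ~<>q. Evaluate φ at each world:
  0 (successors {0, 1, 2, 5, 6}): φ is true.
  1 (successors {1, 2, 5}): φ is false.
  2 (successors {0, 1, 4, 6}): φ is true.
  3 (successors {0, 1, 6}): φ is true.
  4 (successors {0, 2, 3, 4, 6}): φ is false.
  5 (successors {2, 4, 6}): φ is true.
  6 (successors {0, 3, 5}): φ is true.
For instance, at 5:
  At 5: r is false, ~<>q is false, so r -> ~<>q is true.
    At 5: <>q is true, so ~<>q is false.
      At 5: <>q requires q at some successor in {2, 4, 6}.
        q holds at 2, so <>q is true at 5.
Satisfying worlds: {0, 2, 3, 5, 6}

0, 2, 3, 5, 6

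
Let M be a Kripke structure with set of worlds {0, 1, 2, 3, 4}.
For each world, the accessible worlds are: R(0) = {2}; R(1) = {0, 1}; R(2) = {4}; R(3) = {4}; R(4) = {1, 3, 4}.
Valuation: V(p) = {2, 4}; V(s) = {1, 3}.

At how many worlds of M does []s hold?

0

Recall that []ψ holds at a world iff ψ holds at every accessible world, and <>ψ holds iff ψ holds at some accessible world.
Let φ = []s. Evaluate φ at each world:
  0 (successors {2}): φ is false.
  1 (successors {0, 1}): φ is false.
  2 (successors {4}): φ is false.
  3 (successors {4}): φ is false.
  4 (successors {1, 3, 4}): φ is false.
For instance, at 3:
  At 3: []s requires s at every successor {4}.
    s fails at 4, so []s is false at 3.
Satisfying worlds: none.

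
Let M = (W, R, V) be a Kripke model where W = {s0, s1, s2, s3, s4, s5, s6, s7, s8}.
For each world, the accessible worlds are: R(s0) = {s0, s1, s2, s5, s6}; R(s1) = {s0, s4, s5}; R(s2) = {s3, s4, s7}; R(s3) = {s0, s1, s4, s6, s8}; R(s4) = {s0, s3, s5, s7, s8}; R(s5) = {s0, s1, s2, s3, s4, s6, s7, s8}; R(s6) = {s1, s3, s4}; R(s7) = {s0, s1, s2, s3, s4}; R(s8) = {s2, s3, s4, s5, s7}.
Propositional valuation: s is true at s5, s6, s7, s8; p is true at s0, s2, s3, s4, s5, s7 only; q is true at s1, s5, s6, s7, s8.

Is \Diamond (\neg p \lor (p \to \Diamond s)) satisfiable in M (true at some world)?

Yes

Let φ = \Diamond (\neg p \lor (p \to \Diamond s)). Evaluate φ at each world:
  s0 (successors {s0, s1, s2, s5, s6}): φ is true.
  s1 (successors {s0, s4, s5}): φ is true.
  s2 (successors {s3, s4, s7}): φ is true.
  s3 (successors {s0, s1, s4, s6, s8}): φ is true.
  s4 (successors {s0, s3, s5, s7, s8}): φ is true.
  s5 (successors {s0, s1, s2, s3, s4, s6, s7, s8}): φ is true.
  s6 (successors {s1, s3, s4}): φ is true.
  s7 (successors {s0, s1, s2, s3, s4}): φ is true.
  s8 (successors {s2, s3, s4, s5, s7}): φ is true.
Detail at s0 (witness):
  At s0: \Diamond (\neg p \lor (p \to \Diamond s)) requires \neg p \lor (p \to \Diamond s) at some successor in {s0, s1, s2, s5, s6}.
    \neg p \lor (p \to \Diamond s) holds at s0, so \Diamond (\neg p \lor (p \to \Diamond s)) is true at s0.
      At s0: \neg p is false, p \to \Diamond s is true, so \neg p \lor (p \to \Diamond s) is true.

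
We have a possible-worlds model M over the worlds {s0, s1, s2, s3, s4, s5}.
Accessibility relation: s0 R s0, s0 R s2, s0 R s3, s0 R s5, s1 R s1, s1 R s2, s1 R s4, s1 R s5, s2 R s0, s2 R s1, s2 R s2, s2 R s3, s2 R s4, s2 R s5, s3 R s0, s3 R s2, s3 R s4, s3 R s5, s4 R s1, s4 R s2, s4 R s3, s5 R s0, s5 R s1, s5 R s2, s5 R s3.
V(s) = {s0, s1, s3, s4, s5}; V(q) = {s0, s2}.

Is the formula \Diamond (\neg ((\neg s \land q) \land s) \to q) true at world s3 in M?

Yes

At s3: \Diamond (\neg ((\neg s \land q) \land s) \to q) requires \neg ((\neg s \land q) \land s) \to q at some successor in {s0, s2, s4, s5}.
  \neg ((\neg s \land q) \land s) \to q holds at s0, so \Diamond (\neg ((\neg s \land q) \land s) \to q) is true at s3.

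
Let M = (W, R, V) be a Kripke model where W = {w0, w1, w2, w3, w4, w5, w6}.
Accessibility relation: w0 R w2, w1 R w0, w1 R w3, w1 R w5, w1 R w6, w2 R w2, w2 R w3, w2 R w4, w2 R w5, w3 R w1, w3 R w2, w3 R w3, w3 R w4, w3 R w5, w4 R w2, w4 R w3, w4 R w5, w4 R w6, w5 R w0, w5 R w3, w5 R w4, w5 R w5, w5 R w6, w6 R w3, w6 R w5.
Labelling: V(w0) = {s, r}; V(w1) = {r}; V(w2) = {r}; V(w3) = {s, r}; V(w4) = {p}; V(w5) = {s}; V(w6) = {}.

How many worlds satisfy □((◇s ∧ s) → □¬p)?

Let φ = □((◇s ∧ s) → □¬p). Evaluate φ at each world:
  w0 (successors {w2}): φ is true.
  w1 (successors {w0, w3, w5, w6}): φ is false.
  w2 (successors {w2, w3, w4, w5}): φ is false.
  w3 (successors {w1, w2, w3, w4, w5}): φ is false.
  w4 (successors {w2, w3, w5, w6}): φ is false.
  w5 (successors {w0, w3, w4, w5, w6}): φ is false.
  w6 (successors {w3, w5}): φ is false.
For instance, at w4:
  At w4: □((◇s ∧ s) → □¬p) requires (◇s ∧ s) → □¬p at every successor {w2, w3, w5, w6}.
    (◇s ∧ s) → □¬p fails at w3, so □((◇s ∧ s) → □¬p) is false at w4.
      At w3: ◇s ∧ s is true, □¬p is false, so (◇s ∧ s) → □¬p is false.
Satisfying worlds: {w0}

1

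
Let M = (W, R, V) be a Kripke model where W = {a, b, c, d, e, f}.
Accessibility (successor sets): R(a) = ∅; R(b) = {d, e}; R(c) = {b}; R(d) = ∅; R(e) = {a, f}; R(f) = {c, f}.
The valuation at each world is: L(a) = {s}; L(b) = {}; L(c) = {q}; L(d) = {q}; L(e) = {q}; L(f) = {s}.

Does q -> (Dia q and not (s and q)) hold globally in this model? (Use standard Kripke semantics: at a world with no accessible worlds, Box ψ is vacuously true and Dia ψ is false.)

No

Let φ = q -> (Dia q and not (s and q)). Evaluate φ at each world:
  a (successors ∅): φ is true.
  b (successors {d, e}): φ is true.
  c (successors {b}): φ is false.
  d (successors ∅): φ is false.
  e (successors {a, f}): φ is false.
  f (successors {c, f}): φ is true.
Detail at c (counterexample):
  At c: q is true, Dia q and not (s and q) is false, so q -> (Dia q and not (s and q)) is false.
    At c: Dia q is false, not (s and q) is true, so Dia q and not (s and q) is false.
      At c: Dia q requires q at some successor in {b}.
        At b: q is false.
      So Dia q is false at c.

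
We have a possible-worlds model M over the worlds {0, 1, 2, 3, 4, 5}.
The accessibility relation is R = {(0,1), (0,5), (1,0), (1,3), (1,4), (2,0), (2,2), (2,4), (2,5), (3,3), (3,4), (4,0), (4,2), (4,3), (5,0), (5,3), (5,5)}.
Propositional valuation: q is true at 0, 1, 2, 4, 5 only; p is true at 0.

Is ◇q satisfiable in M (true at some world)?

Let φ = ◇q. Evaluate φ at each world:
  0 (successors {1, 5}): φ is true.
  1 (successors {0, 3, 4}): φ is true.
  2 (successors {0, 2, 4, 5}): φ is true.
  3 (successors {3, 4}): φ is true.
  4 (successors {0, 2, 3}): φ is true.
  5 (successors {0, 3, 5}): φ is true.
Detail at 0 (witness):
  At 0: ◇q requires q at some successor in {1, 5}.
    q holds at 1, so ◇q is true at 0.

Yes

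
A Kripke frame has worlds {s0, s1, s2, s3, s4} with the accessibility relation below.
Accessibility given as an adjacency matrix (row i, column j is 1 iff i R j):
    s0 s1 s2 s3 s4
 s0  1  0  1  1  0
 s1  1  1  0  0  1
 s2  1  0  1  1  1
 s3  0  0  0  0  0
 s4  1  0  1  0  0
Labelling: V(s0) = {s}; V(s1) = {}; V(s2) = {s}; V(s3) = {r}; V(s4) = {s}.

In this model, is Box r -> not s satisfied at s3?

Yes

Recall that Box ψ holds at a world iff ψ holds at every accessible world, and Dia ψ holds iff ψ holds at some accessible world.
At s3: Box r is true, not s is true, so Box r -> not s is true.
  At s3: no accessible worlds, so Box r holds vacuously.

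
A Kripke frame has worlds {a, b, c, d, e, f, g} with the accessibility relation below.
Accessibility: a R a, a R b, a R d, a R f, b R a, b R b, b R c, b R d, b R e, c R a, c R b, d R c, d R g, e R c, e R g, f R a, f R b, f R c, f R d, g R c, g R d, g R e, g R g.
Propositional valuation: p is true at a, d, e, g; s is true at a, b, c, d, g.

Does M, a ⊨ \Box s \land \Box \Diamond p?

No

Recall that \Box ψ holds at a world iff ψ holds at every accessible world, and \Diamond ψ holds iff ψ holds at some accessible world.
At a: \Box s is false, \Box \Diamond p is true, so \Box s \land \Box \Diamond p is false.
  At a: \Box s requires s at every successor {a, b, d, f}.
    s fails at f, so \Box s is false at a.
  At a: \Box \Diamond p requires \Diamond p at every successor {a, b, d, f}.
    At a: \Diamond p is true.
    At b: \Diamond p is true.
    At d: \Diamond p is true.
    At f: \Diamond p is true.
  So \Box \Diamond p is true at a.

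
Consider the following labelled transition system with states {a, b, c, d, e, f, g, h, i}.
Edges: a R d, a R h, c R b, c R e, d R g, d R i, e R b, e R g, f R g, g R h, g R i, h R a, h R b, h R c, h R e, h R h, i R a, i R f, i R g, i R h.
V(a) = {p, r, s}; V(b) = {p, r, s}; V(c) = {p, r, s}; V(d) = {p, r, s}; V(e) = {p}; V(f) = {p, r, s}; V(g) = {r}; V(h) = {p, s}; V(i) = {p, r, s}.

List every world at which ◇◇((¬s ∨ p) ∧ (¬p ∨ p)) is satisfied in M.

a, c, d, e, f, g, h, i

Let φ = ◇◇((¬s ∨ p) ∧ (¬p ∨ p)). Evaluate φ at each world:
  a (successors {d, h}): φ is true.
  b (successors ∅): φ is false.
  c (successors {b, e}): φ is true.
  d (successors {g, i}): φ is true.
  e (successors {b, g}): φ is true.
  f (successors {g}): φ is true.
  g (successors {h, i}): φ is true.
  h (successors {a, b, c, e, h}): φ is true.
  i (successors {a, f, g, h}): φ is true.
For instance, at i:
  At i: ◇◇((¬s ∨ p) ∧ (¬p ∨ p)) requires ◇((¬s ∨ p) ∧ (¬p ∨ p)) at some successor in {a, f, g, h}.
    ◇((¬s ∨ p) ∧ (¬p ∨ p)) holds at a, so ◇◇((¬s ∨ p) ∧ (¬p ∨ p)) is true at i.
      At a: ◇((¬s ∨ p) ∧ (¬p ∨ p)) requires (¬s ∨ p) ∧ (¬p ∨ p) at some successor in {d, h}.
        (¬s ∨ p) ∧ (¬p ∨ p) holds at d, so ◇((¬s ∨ p) ∧ (¬p ∨ p)) is true at a.
Satisfying worlds: {a, c, d, e, f, g, h, i}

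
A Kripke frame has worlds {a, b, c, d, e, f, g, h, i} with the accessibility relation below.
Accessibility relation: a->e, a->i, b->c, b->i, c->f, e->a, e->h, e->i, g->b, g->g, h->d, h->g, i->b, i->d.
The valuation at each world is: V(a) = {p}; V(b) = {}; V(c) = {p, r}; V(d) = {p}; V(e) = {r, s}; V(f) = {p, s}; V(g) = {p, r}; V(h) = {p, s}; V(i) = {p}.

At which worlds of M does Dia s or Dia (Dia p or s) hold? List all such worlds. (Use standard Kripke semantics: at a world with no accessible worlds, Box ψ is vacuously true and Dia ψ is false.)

Let φ = Dia s or Dia (Dia p or s). Evaluate φ at each world:
  a (successors {e, i}): φ is true.
  b (successors {c, i}): φ is true.
  c (successors {f}): φ is true.
  d (successors ∅): φ is false.
  e (successors {a, h, i}): φ is true.
  f (successors ∅): φ is false.
  g (successors {b, g}): φ is true.
  h (successors {d, g}): φ is true.
  i (successors {b, d}): φ is true.
For instance, at g:
  At g: Dia s is false, Dia (Dia p or s) is true, so Dia s or Dia (Dia p or s) is true.
    At g: Dia s requires s at some successor in {b, g}.
      At b: s is false.
      At g: s is false.
    So Dia s is false at g.
    At g: Dia (Dia p or s) requires Dia p or s at some successor in {b, g}.
      Dia p or s holds at b, so Dia (Dia p or s) is true at g.
Satisfying worlds: {a, b, c, e, g, h, i}

a, b, c, e, g, h, i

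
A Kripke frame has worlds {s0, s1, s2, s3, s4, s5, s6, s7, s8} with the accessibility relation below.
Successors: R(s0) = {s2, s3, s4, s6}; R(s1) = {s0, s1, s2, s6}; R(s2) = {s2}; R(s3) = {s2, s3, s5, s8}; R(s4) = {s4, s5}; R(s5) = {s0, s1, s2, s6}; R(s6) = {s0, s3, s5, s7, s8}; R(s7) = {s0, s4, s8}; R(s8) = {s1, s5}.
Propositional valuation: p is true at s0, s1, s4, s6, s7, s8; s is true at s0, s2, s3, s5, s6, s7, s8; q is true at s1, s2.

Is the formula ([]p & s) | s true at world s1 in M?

No

At s1: []p & s is false, s is false, so ([]p & s) | s is false.
  At s1: []p is false, s is false, so []p & s is false.
    At s1: []p requires p at every successor {s0, s1, s2, s6}.
      p fails at s2, so []p is false at s1.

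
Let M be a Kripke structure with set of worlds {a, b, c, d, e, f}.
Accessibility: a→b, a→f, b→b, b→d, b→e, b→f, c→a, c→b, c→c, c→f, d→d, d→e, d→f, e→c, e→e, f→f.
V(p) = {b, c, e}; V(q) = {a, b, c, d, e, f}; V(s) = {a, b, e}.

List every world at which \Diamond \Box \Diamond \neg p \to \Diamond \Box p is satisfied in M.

b, d, e

Let φ = \Diamond \Box \Diamond \neg p \to \Diamond \Box p. Evaluate φ at each world:
  a (successors {b, f}): φ is false.
  b (successors {b, d, e, f}): φ is true.
  c (successors {a, b, c, f}): φ is false.
  d (successors {d, e, f}): φ is true.
  e (successors {c, e}): φ is true.
  f (successors {f}): φ is false.
For instance, at b:
  At b: \Diamond \Box \Diamond \neg p is true, \Diamond \Box p is true, so \Diamond \Box \Diamond \neg p \to \Diamond \Box p is true.
    At b: \Diamond \Box \Diamond \neg p requires \Box \Diamond \neg p at some successor in {b, d, e, f}.
      \Box \Diamond \neg p holds at f, so \Diamond \Box \Diamond \neg p is true at b.
    At b: \Diamond \Box p requires \Box p at some successor in {b, d, e, f}.
      \Box p holds at e, so \Diamond \Box p is true at b.
Satisfying worlds: {b, d, e}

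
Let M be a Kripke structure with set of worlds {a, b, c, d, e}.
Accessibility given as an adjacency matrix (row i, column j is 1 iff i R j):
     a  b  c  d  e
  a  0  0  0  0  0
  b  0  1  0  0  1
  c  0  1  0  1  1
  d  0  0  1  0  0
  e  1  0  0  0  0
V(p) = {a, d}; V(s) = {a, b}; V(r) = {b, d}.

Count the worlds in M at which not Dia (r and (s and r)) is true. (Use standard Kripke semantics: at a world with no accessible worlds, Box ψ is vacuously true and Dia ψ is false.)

3

Let φ = not Dia (r and (s and r)). Evaluate φ at each world:
  a (successors ∅): φ is true.
  b (successors {b, e}): φ is false.
  c (successors {b, d, e}): φ is false.
  d (successors {c}): φ is true.
  e (successors {a}): φ is true.
For instance, at e:
  At e: Dia (r and (s and r)) is false, so not Dia (r and (s and r)) is true.
    At e: Dia (r and (s and r)) requires r and (s and r) at some successor in {a}.
      At a: r and (s and r) is false.
    So Dia (r and (s and r)) is false at e.
Satisfying worlds: {a, d, e}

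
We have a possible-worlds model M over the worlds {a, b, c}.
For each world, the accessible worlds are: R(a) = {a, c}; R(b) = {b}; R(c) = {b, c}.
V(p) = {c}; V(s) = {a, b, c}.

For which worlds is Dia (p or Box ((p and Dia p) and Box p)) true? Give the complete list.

Recall that Box ψ holds at a world iff ψ holds at every accessible world, and Dia ψ holds iff ψ holds at some accessible world.
Let φ = Dia (p or Box ((p and Dia p) and Box p)). Evaluate φ at each world:
  a (successors {a, c}): φ is true.
  b (successors {b}): φ is false.
  c (successors {b, c}): φ is true.
For instance, at a:
  At a: Dia (p or Box ((p and Dia p) and Box p)) requires p or Box ((p and Dia p) and Box p) at some successor in {a, c}.
    p or Box ((p and Dia p) and Box p) holds at c, so Dia (p or Box ((p and Dia p) and Box p)) is true at a.
      At c: p is true, Box ((p and Dia p) and Box p) is false, so p or Box ((p and Dia p) and Box p) is true.
Satisfying worlds: {a, c}

a, c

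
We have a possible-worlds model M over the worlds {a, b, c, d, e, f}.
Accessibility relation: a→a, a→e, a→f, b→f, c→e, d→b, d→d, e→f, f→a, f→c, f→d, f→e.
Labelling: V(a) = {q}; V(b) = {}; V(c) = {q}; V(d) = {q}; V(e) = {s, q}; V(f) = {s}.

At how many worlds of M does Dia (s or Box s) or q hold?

Let φ = Dia (s or Box s) or q. Evaluate φ at each world:
  a (successors {a, e, f}): φ is true.
  b (successors {f}): φ is true.
  c (successors {e}): φ is true.
  d (successors {b, d}): φ is true.
  e (successors {f}): φ is true.
  f (successors {a, c, d, e}): φ is true.
For instance, at f:
  At f: Dia (s or Box s) is true, q is false, so Dia (s or Box s) or q is true.
    At f: Dia (s or Box s) requires s or Box s at some successor in {a, c, d, e}.
      s or Box s holds at c, so Dia (s or Box s) is true at f.
Satisfying worlds: {a, b, c, d, e, f}

6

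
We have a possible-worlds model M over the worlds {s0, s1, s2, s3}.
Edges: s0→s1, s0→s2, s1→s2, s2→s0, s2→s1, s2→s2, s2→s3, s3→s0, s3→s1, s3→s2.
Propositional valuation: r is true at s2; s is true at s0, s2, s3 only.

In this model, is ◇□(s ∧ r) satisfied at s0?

At s0: ◇□(s ∧ r) requires □(s ∧ r) at some successor in {s1, s2}.
  □(s ∧ r) holds at s1, so ◇□(s ∧ r) is true at s0.
    At s1: □(s ∧ r) requires s ∧ r at every successor {s2}.
      At s2: s ∧ r is true.
    So □(s ∧ r) is true at s1.

Yes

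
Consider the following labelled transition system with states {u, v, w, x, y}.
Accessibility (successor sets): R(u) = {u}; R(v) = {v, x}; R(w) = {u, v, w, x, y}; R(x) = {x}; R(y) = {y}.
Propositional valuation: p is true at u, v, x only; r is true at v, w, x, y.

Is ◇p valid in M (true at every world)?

No

Let φ = ◇p. Evaluate φ at each world:
  u (successors {u}): φ is true.
  v (successors {v, x}): φ is true.
  w (successors {u, v, w, x, y}): φ is true.
  x (successors {x}): φ is true.
  y (successors {y}): φ is false.
Detail at y (counterexample):
  At y: ◇p requires p at some successor in {y}.
    At y: p is false.
  So ◇p is false at y.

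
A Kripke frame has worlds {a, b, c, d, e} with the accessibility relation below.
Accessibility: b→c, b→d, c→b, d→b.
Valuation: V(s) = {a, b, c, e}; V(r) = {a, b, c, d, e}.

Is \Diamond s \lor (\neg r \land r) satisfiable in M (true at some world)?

Let φ = \Diamond s \lor (\neg r \land r). Evaluate φ at each world:
  a (successors ∅): φ is false.
  b (successors {c, d}): φ is true.
  c (successors {b}): φ is true.
  d (successors {b}): φ is true.
  e (successors ∅): φ is false.
Detail at b (witness):
  At b: \Diamond s is true, \neg r \land r is false, so \Diamond s \lor (\neg r \land r) is true.
    At b: \Diamond s requires s at some successor in {c, d}.
      s holds at c, so \Diamond s is true at b.

Yes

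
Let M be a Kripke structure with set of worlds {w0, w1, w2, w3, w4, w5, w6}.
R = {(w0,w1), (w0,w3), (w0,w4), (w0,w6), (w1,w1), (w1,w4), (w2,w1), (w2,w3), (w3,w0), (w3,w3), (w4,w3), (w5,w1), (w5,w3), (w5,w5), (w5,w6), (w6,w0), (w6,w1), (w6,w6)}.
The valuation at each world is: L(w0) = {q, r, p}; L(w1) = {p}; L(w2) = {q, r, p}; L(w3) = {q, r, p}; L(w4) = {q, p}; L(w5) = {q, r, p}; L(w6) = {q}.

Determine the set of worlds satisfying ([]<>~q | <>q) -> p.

w0, w1, w2, w3, w4, w5

Let φ = ([]<>~q | <>q) -> p. Evaluate φ at each world:
  w0 (successors {w1, w3, w4, w6}): φ is true.
  w1 (successors {w1, w4}): φ is true.
  w2 (successors {w1, w3}): φ is true.
  w3 (successors {w0, w3}): φ is true.
  w4 (successors {w3}): φ is true.
  w5 (successors {w1, w3, w5, w6}): φ is true.
  w6 (successors {w0, w1, w6}): φ is false.
For instance, at w1:
  At w1: []<>~q | <>q is true, p is true, so ([]<>~q | <>q) -> p is true.
    At w1: []<>~q is false, <>q is true, so []<>~q | <>q is true.
      At w1: []<>~q requires <>~q at every successor {w1, w4}.
        <>~q fails at w4, so []<>~q is false at w1.
      At w1: <>q requires q at some successor in {w1, w4}.
        q holds at w4, so <>q is true at w1.
Satisfying worlds: {w0, w1, w2, w3, w4, w5}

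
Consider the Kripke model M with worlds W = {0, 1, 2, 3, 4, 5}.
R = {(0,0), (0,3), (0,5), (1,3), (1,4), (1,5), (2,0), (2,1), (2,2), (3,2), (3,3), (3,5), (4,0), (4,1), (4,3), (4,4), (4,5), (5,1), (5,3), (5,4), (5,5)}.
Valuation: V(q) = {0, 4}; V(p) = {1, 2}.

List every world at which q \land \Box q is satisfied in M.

Let φ = q \land \Box q. Evaluate φ at each world:
  0 (successors {0, 3, 5}): φ is false.
  1 (successors {3, 4, 5}): φ is false.
  2 (successors {0, 1, 2}): φ is false.
  3 (successors {2, 3, 5}): φ is false.
  4 (successors {0, 1, 3, 4, 5}): φ is false.
  5 (successors {1, 3, 4, 5}): φ is false.
For instance, at 1:
  At 1: q is false, \Box q is false, so q \land \Box q is false.
    At 1: \Box q requires q at every successor {3, 4, 5}.
      q fails at 3, so \Box q is false at 1.
Satisfying worlds: none.

none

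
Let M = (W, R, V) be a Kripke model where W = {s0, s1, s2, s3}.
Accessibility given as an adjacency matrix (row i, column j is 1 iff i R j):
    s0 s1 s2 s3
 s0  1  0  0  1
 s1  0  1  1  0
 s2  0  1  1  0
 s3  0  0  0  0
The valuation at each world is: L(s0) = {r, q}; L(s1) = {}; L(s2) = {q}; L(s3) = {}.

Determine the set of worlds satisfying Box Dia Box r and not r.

Recall that Box ψ holds at a world iff ψ holds at every accessible world, and Dia ψ holds iff ψ holds at some accessible world.
Let φ = Box Dia Box r and not r. Evaluate φ at each world:
  s0 (successors {s0, s3}): φ is false.
  s1 (successors {s1, s2}): φ is false.
  s2 (successors {s1, s2}): φ is false.
  s3 (successors ∅): φ is true.
For instance, at s0:
  At s0: Box Dia Box r is false, not r is false, so Box Dia Box r and not r is false.
    At s0: Box Dia Box r requires Dia Box r at every successor {s0, s3}.
      Dia Box r fails at s3, so Box Dia Box r is false at s0.
Satisfying worlds: {s3}

s3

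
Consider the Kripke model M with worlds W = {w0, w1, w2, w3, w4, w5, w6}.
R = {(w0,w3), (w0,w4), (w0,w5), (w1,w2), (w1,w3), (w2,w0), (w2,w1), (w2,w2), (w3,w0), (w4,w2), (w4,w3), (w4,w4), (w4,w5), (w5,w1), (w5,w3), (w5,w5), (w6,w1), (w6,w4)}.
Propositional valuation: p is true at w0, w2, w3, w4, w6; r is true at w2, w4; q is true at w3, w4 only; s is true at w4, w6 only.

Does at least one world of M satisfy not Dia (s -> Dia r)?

Let φ = not Dia (s -> Dia r). Evaluate φ at each world:
  w0 (successors {w3, w4, w5}): φ is false.
  w1 (successors {w2, w3}): φ is false.
  w2 (successors {w0, w1, w2}): φ is false.
  w3 (successors {w0}): φ is false.
  w4 (successors {w2, w3, w4, w5}): φ is false.
  w5 (successors {w1, w3, w5}): φ is false.
  w6 (successors {w1, w4}): φ is false.
For instance, at w1:
  At w1: Dia (s -> Dia r) is true, so not Dia (s -> Dia r) is false.
    At w1: Dia (s -> Dia r) requires s -> Dia r at some successor in {w2, w3}.
      s -> Dia r holds at w2, so Dia (s -> Dia r) is true at w1.

No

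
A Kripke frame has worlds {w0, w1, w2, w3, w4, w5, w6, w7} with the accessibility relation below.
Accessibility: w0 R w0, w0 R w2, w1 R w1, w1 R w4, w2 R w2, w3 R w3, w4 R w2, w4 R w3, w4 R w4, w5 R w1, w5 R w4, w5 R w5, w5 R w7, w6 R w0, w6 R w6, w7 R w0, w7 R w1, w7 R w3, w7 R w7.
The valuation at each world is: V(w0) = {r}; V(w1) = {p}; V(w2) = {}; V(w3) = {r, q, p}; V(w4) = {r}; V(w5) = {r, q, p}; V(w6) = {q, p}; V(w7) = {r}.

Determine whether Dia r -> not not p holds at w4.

No

At w4: Dia r is true, not not p is false, so Dia r -> not not p is false.
  At w4: Dia r requires r at some successor in {w2, w3, w4}.
    r holds at w3, so Dia r is true at w4.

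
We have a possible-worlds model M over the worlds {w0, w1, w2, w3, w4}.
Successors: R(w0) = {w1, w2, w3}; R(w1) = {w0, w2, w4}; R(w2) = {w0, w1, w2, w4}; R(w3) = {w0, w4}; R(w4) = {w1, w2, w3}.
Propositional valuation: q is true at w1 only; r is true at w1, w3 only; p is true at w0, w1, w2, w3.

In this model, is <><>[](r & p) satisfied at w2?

At w2: <><>[](r & p) requires <>[](r & p) at some successor in {w0, w1, w2, w4}.
  At w0: <>[](r & p) is false.
  At w1: <>[](r & p) is false.
  At w2: <>[](r & p) is false.
  At w4: <>[](r & p) is false.
So <><>[](r & p) is false at w2.

No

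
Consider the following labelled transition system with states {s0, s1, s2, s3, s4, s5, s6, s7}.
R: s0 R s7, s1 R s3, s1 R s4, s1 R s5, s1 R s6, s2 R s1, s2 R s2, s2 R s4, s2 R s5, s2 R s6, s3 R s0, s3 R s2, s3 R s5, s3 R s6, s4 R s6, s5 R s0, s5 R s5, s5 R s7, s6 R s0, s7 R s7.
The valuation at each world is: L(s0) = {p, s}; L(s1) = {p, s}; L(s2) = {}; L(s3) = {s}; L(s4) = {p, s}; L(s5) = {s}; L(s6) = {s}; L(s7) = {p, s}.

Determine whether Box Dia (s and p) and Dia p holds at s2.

At s2: Box Dia (s and p) is false, Dia p is true, so Box Dia (s and p) and Dia p is false.
  At s2: Box Dia (s and p) requires Dia (s and p) at every successor {s1, s2, s4, s5, s6}.
    Dia (s and p) fails at s4, so Box Dia (s and p) is false at s2.
      At s4: Dia (s and p) requires s and p at some successor in {s6}.
        At s6: s and p is false.
      So Dia (s and p) is false at s4.
  At s2: Dia p requires p at some successor in {s1, s2, s4, s5, s6}.
    p holds at s1, so Dia p is true at s2.

No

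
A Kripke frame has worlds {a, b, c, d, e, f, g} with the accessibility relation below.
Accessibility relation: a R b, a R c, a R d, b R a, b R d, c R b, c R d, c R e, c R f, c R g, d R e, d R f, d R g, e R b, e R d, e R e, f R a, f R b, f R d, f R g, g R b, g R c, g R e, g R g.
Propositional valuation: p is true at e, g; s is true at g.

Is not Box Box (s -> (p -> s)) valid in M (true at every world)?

Let φ = not Box Box (s -> (p -> s)). Evaluate φ at each world:
  a (successors {b, c, d}): φ is false.
  b (successors {a, d}): φ is false.
  c (successors {b, d, e, f, g}): φ is false.
  d (successors {e, f, g}): φ is false.
  e (successors {b, d, e}): φ is false.
  f (successors {a, b, d, g}): φ is false.
  g (successors {b, c, e, g}): φ is false.
Detail at a (counterexample):
  At a: Box Box (s -> (p -> s)) is true, so not Box Box (s -> (p -> s)) is false.
    At a: Box Box (s -> (p -> s)) requires Box (s -> (p -> s)) at every successor {b, c, d}.
      At b: Box (s -> (p -> s)) is true.
      At c: Box (s -> (p -> s)) is true.
      At d: Box (s -> (p -> s)) is true.
    So Box Box (s -> (p -> s)) is true at a.

No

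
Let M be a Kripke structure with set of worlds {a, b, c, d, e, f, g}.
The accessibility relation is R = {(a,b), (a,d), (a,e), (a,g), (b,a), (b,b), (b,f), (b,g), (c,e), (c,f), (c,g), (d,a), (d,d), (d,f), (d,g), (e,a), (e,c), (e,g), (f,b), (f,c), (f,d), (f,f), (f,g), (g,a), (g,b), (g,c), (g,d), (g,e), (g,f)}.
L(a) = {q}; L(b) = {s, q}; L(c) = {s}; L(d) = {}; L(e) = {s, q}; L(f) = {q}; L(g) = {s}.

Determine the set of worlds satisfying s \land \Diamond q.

b, c, e, g

Recall that \Diamond ψ holds at a world iff ψ holds at some accessible world.
Let φ = s \land \Diamond q. Evaluate φ at each world:
  a (successors {b, d, e, g}): φ is false.
  b (successors {a, b, f, g}): φ is true.
  c (successors {e, f, g}): φ is true.
  d (successors {a, d, f, g}): φ is false.
  e (successors {a, c, g}): φ is true.
  f (successors {b, c, d, f, g}): φ is false.
  g (successors {a, b, c, d, e, f}): φ is true.
For instance, at a:
  At a: s is false, \Diamond q is true, so s \land \Diamond q is false.
    At a: \Diamond q requires q at some successor in {b, d, e, g}.
      q holds at b, so \Diamond q is true at a.
Satisfying worlds: {b, c, e, g}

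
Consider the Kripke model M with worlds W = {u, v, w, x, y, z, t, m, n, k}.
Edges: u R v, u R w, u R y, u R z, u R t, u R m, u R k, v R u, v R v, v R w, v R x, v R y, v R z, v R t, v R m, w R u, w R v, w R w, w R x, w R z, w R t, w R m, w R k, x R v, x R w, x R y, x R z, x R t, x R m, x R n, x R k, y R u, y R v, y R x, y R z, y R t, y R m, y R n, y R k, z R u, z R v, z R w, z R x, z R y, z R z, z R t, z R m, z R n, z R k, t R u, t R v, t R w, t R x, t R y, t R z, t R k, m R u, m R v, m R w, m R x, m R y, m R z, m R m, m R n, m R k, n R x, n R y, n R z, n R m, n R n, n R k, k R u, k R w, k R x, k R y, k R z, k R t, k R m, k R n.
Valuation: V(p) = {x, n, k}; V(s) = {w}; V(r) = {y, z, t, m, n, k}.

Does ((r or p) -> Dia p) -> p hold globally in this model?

Let φ = ((r or p) -> Dia p) -> p. Evaluate φ at each world:
  u (successors {v, w, y, z, t, m, k}): φ is false.
  v (successors {u, v, w, x, y, z, t, m}): φ is false.
  w (successors {u, v, w, x, z, t, m, k}): φ is false.
  x (successors {v, w, y, z, t, m, n, k}): φ is true.
  y (successors {u, v, x, z, t, m, n, k}): φ is false.
  z (successors {u, v, w, x, y, z, t, m, n, k}): φ is false.
  t (successors {u, v, w, x, y, z, k}): φ is false.
  m (successors {u, v, w, x, y, z, m, n, k}): φ is false.
  n (successors {x, y, z, m, n, k}): φ is true.
  k (successors {u, w, x, y, z, t, m, n}): φ is true.
Detail at u (counterexample):
  At u: (r or p) -> Dia p is true, p is false, so ((r or p) -> Dia p) -> p is false.
    At u: r or p is false, Dia p is true, so (r or p) -> Dia p is true.
      At u: Dia p requires p at some successor in {v, w, y, z, t, m, k}.
        p holds at k, so Dia p is true at u.

No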